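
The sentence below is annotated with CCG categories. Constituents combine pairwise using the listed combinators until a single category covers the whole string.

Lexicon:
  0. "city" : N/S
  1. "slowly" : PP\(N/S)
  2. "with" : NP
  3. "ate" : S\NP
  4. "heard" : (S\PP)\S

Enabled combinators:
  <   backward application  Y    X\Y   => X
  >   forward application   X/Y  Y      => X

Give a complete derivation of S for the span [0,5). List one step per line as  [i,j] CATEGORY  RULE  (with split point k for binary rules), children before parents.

[0,1] N/S  lex  "city"
[1,2] PP\(N/S)  lex  "slowly"
[0,2] PP  <  k=1
[2,3] NP  lex  "with"
[3,4] S\NP  lex  "ate"
[2,4] S  <  k=3
[4,5] (S\PP)\S  lex  "heard"
[2,5] S\PP  <  k=4
[0,5] S  <  k=2

[0,5] S   <
  [0,2] PP   <
    [0,1] "city" : N/S
    [1,2] "slowly" : PP\(N/S)
  [2,5] S\PP   <
    [2,4] S   <
      [2,3] "with" : NP
      [3,4] "ate" : S\NP
    [4,5] "heard" : (S\PP)\S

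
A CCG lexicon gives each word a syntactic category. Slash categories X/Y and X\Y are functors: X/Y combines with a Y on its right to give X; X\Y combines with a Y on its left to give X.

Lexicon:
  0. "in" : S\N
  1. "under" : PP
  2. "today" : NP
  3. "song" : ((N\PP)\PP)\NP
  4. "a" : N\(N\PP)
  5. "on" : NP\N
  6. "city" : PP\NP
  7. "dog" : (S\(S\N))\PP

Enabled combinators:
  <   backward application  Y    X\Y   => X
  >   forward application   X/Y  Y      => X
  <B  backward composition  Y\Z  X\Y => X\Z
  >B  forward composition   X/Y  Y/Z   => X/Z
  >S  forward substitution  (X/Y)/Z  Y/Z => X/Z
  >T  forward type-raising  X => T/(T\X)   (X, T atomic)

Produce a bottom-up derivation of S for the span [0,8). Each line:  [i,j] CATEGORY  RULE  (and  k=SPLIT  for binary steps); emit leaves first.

[0,1] S\N  lex  "in"
[1,2] PP  lex  "under"
[2,3] NP  lex  "today"
[3,4] ((N\PP)\PP)\NP  lex  "song"
[2,4] (N\PP)\PP  <  k=3
[1,4] N\PP  <  k=2
[4,5] N\(N\PP)  lex  "a"
[1,5] N  <  k=4
[5,6] NP\N  lex  "on"
[6,7] PP\NP  lex  "city"
[5,7] PP\N  <B  k=6
[1,7] PP  <  k=5
[7,8] (S\(S\N))\PP  lex  "dog"
[1,8] S\(S\N)  <  k=7
[0,8] S  <  k=1

[0,8] S   <
  [0,1] "in" : S\N
  [1,8] S\(S\N)   <
    [1,7] PP   <
      [1,5] N   <
        [1,4] N\PP   <
          [1,2] "under" : PP
          [2,4] (N\PP)\PP   <
            [2,3] "today" : NP
            [3,4] "song" : ((N\PP)\PP)\NP
        [4,5] "a" : N\(N\PP)
      [5,7] PP\N   <B
        [5,6] "on" : NP\N
        [6,7] "city" : PP\NP
    [7,8] "dog" : (S\(S\N))\PP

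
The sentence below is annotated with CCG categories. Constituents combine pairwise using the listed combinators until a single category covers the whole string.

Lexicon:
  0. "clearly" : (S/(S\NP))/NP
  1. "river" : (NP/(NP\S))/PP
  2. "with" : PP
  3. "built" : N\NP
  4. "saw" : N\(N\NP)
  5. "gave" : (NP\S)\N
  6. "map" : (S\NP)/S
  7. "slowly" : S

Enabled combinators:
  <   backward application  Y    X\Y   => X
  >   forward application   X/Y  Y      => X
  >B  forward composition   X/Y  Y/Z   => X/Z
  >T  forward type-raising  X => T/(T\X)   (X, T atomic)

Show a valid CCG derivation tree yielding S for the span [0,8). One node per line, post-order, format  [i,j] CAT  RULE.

[0,8] S   >
  [0,6] S/(S\NP)   >
    [0,1] "clearly" : (S/(S\NP))/NP
    [1,6] NP   >
      [1,3] NP/(NP\S)   >
        [1,2] "river" : (NP/(NP\S))/PP
        [2,3] "with" : PP
      [3,6] NP\S   <
        [3,5] N   <
          [3,4] "built" : N\NP
          [4,5] "saw" : N\(N\NP)
        [5,6] "gave" : (NP\S)\N
  [6,8] S\NP   >
    [6,7] "map" : (S\NP)/S
    [7,8] "slowly" : S

[0,1] (S/(S\NP))/NP  lex  "clearly"
[1,2] (NP/(NP\S))/PP  lex  "river"
[2,3] PP  lex  "with"
[1,3] NP/(NP\S)  >  k=2
[3,4] N\NP  lex  "built"
[4,5] N\(N\NP)  lex  "saw"
[3,5] N  <  k=4
[5,6] (NP\S)\N  lex  "gave"
[3,6] NP\S  <  k=5
[1,6] NP  >  k=3
[0,6] S/(S\NP)  >  k=1
[6,7] (S\NP)/S  lex  "map"
[7,8] S  lex  "slowly"
[6,8] S\NP  >  k=7
[0,8] S  >  k=6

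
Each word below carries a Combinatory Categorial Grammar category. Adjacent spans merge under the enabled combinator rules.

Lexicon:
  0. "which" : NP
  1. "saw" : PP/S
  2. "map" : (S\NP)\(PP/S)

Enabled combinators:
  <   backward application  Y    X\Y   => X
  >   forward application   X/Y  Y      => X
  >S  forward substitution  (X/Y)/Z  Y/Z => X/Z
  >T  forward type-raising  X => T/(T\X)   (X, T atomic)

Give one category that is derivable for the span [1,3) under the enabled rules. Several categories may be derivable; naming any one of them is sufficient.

S\NP

[0,3] S   >
  [0,1] S/(S\NP)   >T
    [0,1] "which" : NP
  [1,3] S\NP   <
    [1,2] "saw" : PP/S
    [2,3] "map" : (S\NP)\(PP/S)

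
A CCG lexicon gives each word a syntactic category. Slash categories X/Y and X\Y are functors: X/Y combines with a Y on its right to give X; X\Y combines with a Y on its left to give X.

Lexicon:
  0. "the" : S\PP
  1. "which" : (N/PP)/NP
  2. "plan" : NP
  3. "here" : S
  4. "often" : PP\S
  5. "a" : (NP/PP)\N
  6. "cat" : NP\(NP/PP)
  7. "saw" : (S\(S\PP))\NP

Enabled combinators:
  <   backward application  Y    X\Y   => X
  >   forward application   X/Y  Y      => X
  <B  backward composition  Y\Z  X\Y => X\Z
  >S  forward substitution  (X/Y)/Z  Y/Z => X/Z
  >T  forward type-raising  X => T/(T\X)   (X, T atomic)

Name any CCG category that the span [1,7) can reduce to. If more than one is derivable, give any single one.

[0,8] S   <
  [0,1] "the" : S\PP
  [1,8] S\(S\PP)   <
    [1,7] NP   <
      [1,5] N   >
        [1,3] N/PP   >
          [1,2] "which" : (N/PP)/NP
          [2,3] "plan" : NP
        [3,5] PP   >
          [3,4] PP/(PP\S)   >T
            [3,4] "here" : S
          [4,5] "often" : PP\S
      [5,7] NP\N   <B
        [5,6] "a" : (NP/PP)\N
        [6,7] "cat" : NP\(NP/PP)
    [7,8] "saw" : (S\(S\PP))\NP

NP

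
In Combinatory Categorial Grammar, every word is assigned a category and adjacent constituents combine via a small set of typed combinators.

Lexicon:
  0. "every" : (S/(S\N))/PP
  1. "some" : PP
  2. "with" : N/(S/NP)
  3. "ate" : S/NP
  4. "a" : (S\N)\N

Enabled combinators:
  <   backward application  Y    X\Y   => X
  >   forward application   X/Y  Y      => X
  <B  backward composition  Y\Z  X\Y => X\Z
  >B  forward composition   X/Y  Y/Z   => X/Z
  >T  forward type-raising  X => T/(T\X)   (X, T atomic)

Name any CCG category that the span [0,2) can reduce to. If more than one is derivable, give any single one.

[0,5] S   >
  [0,2] S/(S\N)   >
    [0,1] "every" : (S/(S\N))/PP
    [1,2] "some" : PP
  [2,5] S\N   <
    [2,4] N   >
      [2,3] "with" : N/(S/NP)
      [3,4] "ate" : S/NP
    [4,5] "a" : (S\N)\N

S/(S\N)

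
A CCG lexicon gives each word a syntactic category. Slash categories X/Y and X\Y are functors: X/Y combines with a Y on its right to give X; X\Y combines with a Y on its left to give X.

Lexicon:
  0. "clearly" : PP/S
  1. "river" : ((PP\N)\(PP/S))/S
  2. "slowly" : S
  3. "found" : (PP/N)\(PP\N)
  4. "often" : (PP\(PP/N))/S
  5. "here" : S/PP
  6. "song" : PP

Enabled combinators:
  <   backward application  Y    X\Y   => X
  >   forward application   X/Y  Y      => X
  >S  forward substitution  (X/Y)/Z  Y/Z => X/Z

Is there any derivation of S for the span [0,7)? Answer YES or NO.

NO

PP/S ((PP\N)\(PP/S))/S S (PP/N)\(PP\N) (PP\(PP/N))/S S/PP PP
CKY chart[0,7] = {PP}; S ∉ chart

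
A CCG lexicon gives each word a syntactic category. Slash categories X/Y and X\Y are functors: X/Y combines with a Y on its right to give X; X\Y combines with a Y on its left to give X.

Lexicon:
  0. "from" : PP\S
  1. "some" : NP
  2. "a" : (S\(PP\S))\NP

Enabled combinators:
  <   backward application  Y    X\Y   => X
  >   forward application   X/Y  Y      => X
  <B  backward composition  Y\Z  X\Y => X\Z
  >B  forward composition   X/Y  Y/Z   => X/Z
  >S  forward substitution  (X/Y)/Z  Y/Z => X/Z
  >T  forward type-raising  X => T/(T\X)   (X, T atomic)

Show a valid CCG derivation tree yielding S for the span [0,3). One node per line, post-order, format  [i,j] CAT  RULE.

[0,1] PP\S  lex  "from"
[1,2] NP  lex  "some"
[2,3] (S\(PP\S))\NP  lex  "a"
[1,3] S\(PP\S)  <  k=2
[0,3] S  <  k=1

[0,3] S   <
  [0,1] "from" : PP\S
  [1,3] S\(PP\S)   <
    [1,2] "some" : NP
    [2,3] "a" : (S\(PP\S))\NP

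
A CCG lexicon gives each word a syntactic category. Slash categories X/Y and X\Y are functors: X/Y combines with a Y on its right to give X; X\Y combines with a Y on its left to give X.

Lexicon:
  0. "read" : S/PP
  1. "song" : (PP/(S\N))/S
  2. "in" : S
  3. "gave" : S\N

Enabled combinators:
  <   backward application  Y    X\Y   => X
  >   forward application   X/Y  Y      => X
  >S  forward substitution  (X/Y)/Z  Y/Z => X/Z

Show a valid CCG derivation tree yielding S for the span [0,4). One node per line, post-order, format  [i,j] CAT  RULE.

[0,4] S   >
  [0,1] "read" : S/PP
  [1,4] PP   >
    [1,3] PP/(S\N)   >
      [1,2] "song" : (PP/(S\N))/S
      [2,3] "in" : S
    [3,4] "gave" : S\N

[0,1] S/PP  lex  "read"
[1,2] (PP/(S\N))/S  lex  "song"
[2,3] S  lex  "in"
[1,3] PP/(S\N)  >  k=2
[3,4] S\N  lex  "gave"
[1,4] PP  >  k=3
[0,4] S  >  k=1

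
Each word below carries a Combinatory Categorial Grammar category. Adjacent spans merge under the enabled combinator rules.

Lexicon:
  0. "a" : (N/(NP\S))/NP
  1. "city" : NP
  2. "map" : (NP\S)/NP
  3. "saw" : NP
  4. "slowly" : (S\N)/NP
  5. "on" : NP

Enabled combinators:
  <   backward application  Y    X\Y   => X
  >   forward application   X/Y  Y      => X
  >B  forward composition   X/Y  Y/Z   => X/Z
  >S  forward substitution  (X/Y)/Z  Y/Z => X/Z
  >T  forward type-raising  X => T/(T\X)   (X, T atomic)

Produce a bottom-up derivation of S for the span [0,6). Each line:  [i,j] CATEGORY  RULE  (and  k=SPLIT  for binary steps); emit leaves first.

[0,6] S   <
  [0,4] N   >
    [0,3] N/NP   >B
      [0,2] N/(NP\S)   >
        [0,1] "a" : (N/(NP\S))/NP
        [1,2] "city" : NP
      [2,3] "map" : (NP\S)/NP
    [3,4] "saw" : NP
  [4,6] S\N   >
    [4,5] "slowly" : (S\N)/NP
    [5,6] "on" : NP

[0,1] (N/(NP\S))/NP  lex  "a"
[1,2] NP  lex  "city"
[0,2] N/(NP\S)  >  k=1
[2,3] (NP\S)/NP  lex  "map"
[0,3] N/NP  >B  k=2
[3,4] NP  lex  "saw"
[0,4] N  >  k=3
[4,5] (S\N)/NP  lex  "slowly"
[5,6] NP  lex  "on"
[4,6] S\N  >  k=5
[0,6] S  <  k=4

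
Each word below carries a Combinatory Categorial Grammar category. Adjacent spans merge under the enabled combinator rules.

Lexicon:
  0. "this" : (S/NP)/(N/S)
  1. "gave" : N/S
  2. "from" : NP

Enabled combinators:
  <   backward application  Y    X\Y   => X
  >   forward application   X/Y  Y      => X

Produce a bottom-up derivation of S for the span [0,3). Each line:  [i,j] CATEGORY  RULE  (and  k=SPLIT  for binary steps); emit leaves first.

[0,1] (S/NP)/(N/S)  lex  "this"
[1,2] N/S  lex  "gave"
[0,2] S/NP  >  k=1
[2,3] NP  lex  "from"
[0,3] S  >  k=2

[0,3] S   >
  [0,2] S/NP   >
    [0,1] "this" : (S/NP)/(N/S)
    [1,2] "gave" : N/S
  [2,3] "from" : NP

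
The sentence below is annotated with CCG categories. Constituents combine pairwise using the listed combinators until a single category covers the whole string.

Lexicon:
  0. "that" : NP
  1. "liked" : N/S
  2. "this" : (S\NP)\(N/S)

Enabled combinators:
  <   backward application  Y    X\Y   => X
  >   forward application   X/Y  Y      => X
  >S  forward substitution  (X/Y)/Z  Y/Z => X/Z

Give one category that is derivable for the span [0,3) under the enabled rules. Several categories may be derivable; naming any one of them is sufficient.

[0,3] S   <
  [0,1] "that" : NP
  [1,3] S\NP   <
    [1,2] "liked" : N/S
    [2,3] "this" : (S\NP)\(N/S)

S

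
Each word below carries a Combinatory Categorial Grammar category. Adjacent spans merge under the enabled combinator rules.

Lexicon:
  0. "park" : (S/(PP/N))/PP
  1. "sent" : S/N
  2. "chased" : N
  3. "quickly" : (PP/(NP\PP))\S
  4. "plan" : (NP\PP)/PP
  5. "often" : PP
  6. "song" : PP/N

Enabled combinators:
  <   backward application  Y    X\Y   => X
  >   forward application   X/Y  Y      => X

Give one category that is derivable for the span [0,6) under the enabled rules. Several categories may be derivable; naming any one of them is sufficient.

[0,7] S   >
  [0,6] S/(PP/N)   >
    [0,1] "park" : (S/(PP/N))/PP
    [1,6] PP   >
      [1,4] PP/(NP\PP)   <
        [1,3] S   >
          [1,2] "sent" : S/N
          [2,3] "chased" : N
        [3,4] "quickly" : (PP/(NP\PP))\S
      [4,6] NP\PP   >
        [4,5] "plan" : (NP\PP)/PP
        [5,6] "often" : PP
  [6,7] "song" : PP/N

S/(PP/N)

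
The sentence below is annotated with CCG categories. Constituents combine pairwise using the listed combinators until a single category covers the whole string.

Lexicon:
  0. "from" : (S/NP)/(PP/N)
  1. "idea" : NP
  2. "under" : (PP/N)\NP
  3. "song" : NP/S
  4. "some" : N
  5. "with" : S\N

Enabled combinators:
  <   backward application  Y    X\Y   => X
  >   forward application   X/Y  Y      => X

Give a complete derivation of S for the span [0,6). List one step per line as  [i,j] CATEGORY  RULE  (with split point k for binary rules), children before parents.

[0,1] (S/NP)/(PP/N)  lex  "from"
[1,2] NP  lex  "idea"
[2,3] (PP/N)\NP  lex  "under"
[1,3] PP/N  <  k=2
[0,3] S/NP  >  k=1
[3,4] NP/S  lex  "song"
[4,5] N  lex  "some"
[5,6] S\N  lex  "with"
[4,6] S  <  k=5
[3,6] NP  >  k=4
[0,6] S  >  k=3

[0,6] S   >
  [0,3] S/NP   >
    [0,1] "from" : (S/NP)/(PP/N)
    [1,3] PP/N   <
      [1,2] "idea" : NP
      [2,3] "under" : (PP/N)\NP
  [3,6] NP   >
    [3,4] "song" : NP/S
    [4,6] S   <
      [4,5] "some" : N
      [5,6] "with" : S\N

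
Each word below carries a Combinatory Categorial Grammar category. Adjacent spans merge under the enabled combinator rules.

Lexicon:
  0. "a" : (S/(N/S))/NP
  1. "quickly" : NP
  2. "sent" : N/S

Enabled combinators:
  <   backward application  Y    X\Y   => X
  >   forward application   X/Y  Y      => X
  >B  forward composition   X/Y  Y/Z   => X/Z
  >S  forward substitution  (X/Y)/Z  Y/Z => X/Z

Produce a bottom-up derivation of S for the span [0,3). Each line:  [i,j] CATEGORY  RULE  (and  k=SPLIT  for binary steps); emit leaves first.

[0,1] (S/(N/S))/NP  lex  "a"
[1,2] NP  lex  "quickly"
[0,2] S/(N/S)  >  k=1
[2,3] N/S  lex  "sent"
[0,3] S  >  k=2

[0,3] S   >
  [0,2] S/(N/S)   >
    [0,1] "a" : (S/(N/S))/NP
    [1,2] "quickly" : NP
  [2,3] "sent" : N/S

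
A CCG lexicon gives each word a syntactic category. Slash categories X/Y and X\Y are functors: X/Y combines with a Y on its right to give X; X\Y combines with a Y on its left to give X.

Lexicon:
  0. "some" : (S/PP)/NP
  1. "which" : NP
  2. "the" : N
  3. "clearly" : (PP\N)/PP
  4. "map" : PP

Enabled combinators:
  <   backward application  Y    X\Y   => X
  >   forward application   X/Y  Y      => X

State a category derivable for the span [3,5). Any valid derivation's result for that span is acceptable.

PP\N

[0,5] S   >
  [0,2] S/PP   >
    [0,1] "some" : (S/PP)/NP
    [1,2] "which" : NP
  [2,5] PP   <
    [2,3] "the" : N
    [3,5] PP\N   >
      [3,4] "clearly" : (PP\N)/PP
      [4,5] "map" : PP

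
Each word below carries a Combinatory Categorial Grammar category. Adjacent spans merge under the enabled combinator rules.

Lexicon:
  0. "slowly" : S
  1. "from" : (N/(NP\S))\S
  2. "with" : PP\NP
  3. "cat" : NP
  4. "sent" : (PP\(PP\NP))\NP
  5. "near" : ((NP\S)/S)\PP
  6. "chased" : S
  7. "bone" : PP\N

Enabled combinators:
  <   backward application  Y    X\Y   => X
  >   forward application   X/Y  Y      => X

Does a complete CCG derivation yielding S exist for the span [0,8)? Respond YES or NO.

NO

S (N/(NP\S))\S PP\NP NP (PP\(PP\NP))\NP ((NP\S)/S)\PP S PP\N
CKY chart[0,8] = {PP}; S ∉ chart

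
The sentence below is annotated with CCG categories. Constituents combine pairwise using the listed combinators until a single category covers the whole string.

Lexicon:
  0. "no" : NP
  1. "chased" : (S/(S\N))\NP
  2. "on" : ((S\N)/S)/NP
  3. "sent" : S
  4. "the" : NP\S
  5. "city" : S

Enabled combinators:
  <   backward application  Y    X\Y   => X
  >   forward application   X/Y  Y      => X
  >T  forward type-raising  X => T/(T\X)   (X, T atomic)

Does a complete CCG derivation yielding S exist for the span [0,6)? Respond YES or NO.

[0,6] S   >
  [0,2] S/(S\N)   <
    [0,1] "no" : NP
    [1,2] "chased" : (S/(S\N))\NP
  [2,6] S\N   >
    [2,5] (S\N)/S   >
      [2,3] "on" : ((S\N)/S)/NP
      [3,5] NP   <
        [3,4] "sent" : S
        [4,5] "the" : NP\S
    [5,6] "city" : S

YES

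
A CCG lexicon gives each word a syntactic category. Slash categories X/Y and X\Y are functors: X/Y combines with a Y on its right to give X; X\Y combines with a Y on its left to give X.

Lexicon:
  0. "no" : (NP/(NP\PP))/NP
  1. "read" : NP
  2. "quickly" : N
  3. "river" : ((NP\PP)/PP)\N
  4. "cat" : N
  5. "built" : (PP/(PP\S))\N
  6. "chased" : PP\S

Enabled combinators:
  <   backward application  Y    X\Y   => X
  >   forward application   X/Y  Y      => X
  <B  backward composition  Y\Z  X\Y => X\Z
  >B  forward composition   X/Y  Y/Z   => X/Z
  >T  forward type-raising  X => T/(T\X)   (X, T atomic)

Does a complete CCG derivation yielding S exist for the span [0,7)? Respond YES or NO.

(NP/(NP\PP))/NP NP N ((NP\PP)/PP)\N N (PP/(PP\S))\N PP\S
CKY chart[0,7] = {N/(N\NP), NP, NP/(NP\NP), NP/(PP\PP), PP/(PP\NP), S/(S\NP)}; S ∉ chart

NO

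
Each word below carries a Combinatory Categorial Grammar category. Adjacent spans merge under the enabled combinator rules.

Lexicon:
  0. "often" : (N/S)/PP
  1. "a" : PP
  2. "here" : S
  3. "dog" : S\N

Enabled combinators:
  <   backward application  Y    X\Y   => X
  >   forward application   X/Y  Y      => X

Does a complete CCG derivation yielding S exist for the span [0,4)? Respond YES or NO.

[0,4] S   <
  [0,3] N   >
    [0,2] N/S   >
      [0,1] "often" : (N/S)/PP
      [1,2] "a" : PP
    [2,3] "here" : S
  [3,4] "dog" : S\N

YES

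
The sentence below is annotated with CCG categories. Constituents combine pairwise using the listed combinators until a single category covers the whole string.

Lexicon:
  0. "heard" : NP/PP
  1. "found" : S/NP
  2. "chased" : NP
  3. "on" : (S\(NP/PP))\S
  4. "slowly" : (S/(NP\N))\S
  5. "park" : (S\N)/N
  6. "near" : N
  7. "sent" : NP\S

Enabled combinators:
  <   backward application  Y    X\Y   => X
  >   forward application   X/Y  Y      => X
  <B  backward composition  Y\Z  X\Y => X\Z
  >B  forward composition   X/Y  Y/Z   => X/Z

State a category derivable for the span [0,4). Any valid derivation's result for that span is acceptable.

[0,8] S   >
  [0,5] S/(NP\N)   <
    [0,4] S   <
      [0,1] "heard" : NP/PP
      [1,4] S\(NP/PP)   <
        [1,3] S   >
          [1,2] "found" : S/NP
          [2,3] "chased" : NP
        [3,4] "on" : (S\(NP/PP))\S
    [4,5] "slowly" : (S/(NP\N))\S
  [5,8] NP\N   <B
    [5,7] S\N   >
      [5,6] "park" : (S\N)/N
      [6,7] "near" : N
    [7,8] "sent" : NP\S

S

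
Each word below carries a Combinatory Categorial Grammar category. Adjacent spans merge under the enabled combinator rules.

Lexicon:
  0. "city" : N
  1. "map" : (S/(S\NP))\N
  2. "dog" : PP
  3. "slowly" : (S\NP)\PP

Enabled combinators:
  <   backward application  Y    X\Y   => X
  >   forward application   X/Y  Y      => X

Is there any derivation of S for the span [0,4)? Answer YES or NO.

YES

[0,4] S   >
  [0,2] S/(S\NP)   <
    [0,1] "city" : N
    [1,2] "map" : (S/(S\NP))\N
  [2,4] S\NP   <
    [2,3] "dog" : PP
    [3,4] "slowly" : (S\NP)\PP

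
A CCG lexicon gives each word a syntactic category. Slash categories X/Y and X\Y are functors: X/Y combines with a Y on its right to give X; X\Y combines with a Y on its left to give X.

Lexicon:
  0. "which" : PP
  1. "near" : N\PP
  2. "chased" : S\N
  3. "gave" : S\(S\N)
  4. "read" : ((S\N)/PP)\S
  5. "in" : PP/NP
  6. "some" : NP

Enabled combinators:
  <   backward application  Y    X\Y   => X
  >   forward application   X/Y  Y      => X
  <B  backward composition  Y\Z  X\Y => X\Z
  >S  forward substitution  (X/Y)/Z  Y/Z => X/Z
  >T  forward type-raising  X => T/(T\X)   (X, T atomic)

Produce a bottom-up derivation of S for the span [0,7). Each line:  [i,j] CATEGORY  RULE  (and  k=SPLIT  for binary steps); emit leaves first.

[0,7] S   <
  [0,2] N   <
    [0,1] "which" : PP
    [1,2] "near" : N\PP
  [2,7] S\N   >
    [2,5] (S\N)/PP   <
      [2,4] S   <
        [2,3] "chased" : S\N
        [3,4] "gave" : S\(S\N)
      [4,5] "read" : ((S\N)/PP)\S
    [5,7] PP   >
      [5,6] "in" : PP/NP
      [6,7] "some" : NP

[0,1] PP  lex  "which"
[1,2] N\PP  lex  "near"
[0,2] N  <  k=1
[2,3] S\N  lex  "chased"
[3,4] S\(S\N)  lex  "gave"
[2,4] S  <  k=3
[4,5] ((S\N)/PP)\S  lex  "read"
[2,5] (S\N)/PP  <  k=4
[5,6] PP/NP  lex  "in"
[6,7] NP  lex  "some"
[5,7] PP  >  k=6
[2,7] S\N  >  k=5
[0,7] S  <  k=2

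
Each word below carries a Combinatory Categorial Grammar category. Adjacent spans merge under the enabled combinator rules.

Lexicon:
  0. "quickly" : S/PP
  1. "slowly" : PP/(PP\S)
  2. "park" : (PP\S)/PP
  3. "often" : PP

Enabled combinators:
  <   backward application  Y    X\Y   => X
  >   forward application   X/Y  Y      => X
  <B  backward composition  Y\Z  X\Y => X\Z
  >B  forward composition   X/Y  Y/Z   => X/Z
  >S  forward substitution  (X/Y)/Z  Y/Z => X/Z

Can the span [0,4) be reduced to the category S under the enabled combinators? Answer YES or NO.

[0,4] S   >
  [0,1] "quickly" : S/PP
  [1,4] PP   >
    [1,2] "slowly" : PP/(PP\S)
    [2,4] PP\S   >
      [2,3] "park" : (PP\S)/PP
      [3,4] "often" : PP

YES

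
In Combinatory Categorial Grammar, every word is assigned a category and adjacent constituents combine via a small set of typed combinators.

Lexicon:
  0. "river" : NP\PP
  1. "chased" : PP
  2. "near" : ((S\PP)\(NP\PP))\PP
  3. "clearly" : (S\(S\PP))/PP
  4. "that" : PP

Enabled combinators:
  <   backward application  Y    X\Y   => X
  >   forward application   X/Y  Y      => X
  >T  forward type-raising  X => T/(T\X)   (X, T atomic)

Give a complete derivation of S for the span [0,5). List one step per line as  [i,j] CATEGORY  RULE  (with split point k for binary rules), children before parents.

[0,1] NP\PP  lex  "river"
[1,2] PP  lex  "chased"
[2,3] ((S\PP)\(NP\PP))\PP  lex  "near"
[1,3] (S\PP)\(NP\PP)  <  k=2
[0,3] S\PP  <  k=1
[3,4] (S\(S\PP))/PP  lex  "clearly"
[4,5] PP  lex  "that"
[3,5] S\(S\PP)  >  k=4
[0,5] S  <  k=3

[0,5] S   <
  [0,3] S\PP   <
    [0,1] "river" : NP\PP
    [1,3] (S\PP)\(NP\PP)   <
      [1,2] "chased" : PP
      [2,3] "near" : ((S\PP)\(NP\PP))\PP
  [3,5] S\(S\PP)   >
    [3,4] "clearly" : (S\(S\PP))/PP
    [4,5] "that" : PP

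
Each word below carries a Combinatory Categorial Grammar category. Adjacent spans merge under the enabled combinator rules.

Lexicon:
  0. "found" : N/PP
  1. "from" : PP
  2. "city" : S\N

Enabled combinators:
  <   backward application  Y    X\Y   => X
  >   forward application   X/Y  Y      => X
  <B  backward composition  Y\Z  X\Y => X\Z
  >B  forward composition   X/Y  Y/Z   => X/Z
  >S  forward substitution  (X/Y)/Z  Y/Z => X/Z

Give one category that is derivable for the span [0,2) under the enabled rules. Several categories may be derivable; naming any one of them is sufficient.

[0,3] S   <
  [0,2] N   >
    [0,1] "found" : N/PP
    [1,2] "from" : PP
  [2,3] "city" : S\N

N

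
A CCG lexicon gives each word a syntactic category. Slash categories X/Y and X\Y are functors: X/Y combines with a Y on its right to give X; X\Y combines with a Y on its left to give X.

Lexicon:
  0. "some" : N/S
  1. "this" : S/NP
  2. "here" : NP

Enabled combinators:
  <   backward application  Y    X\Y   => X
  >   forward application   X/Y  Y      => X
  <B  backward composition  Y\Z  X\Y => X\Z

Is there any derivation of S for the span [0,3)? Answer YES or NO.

NO

N/S S/NP NP
CKY chart[0,3] = {N}; S ∉ chart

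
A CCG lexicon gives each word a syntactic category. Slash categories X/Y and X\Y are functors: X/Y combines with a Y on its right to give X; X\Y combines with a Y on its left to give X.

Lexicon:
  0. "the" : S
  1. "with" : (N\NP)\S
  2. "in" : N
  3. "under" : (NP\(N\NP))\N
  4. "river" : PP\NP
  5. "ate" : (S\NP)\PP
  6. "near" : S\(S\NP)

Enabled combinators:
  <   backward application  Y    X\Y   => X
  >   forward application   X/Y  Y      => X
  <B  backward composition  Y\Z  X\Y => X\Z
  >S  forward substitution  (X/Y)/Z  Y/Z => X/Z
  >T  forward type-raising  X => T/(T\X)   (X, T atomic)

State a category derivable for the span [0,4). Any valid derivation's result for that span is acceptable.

NP

[0,7] S   <
  [0,6] S\NP   <
    [0,5] PP   <
      [0,4] NP   <
        [0,2] N\NP   <
          [0,1] "the" : S
          [1,2] "with" : (N\NP)\S
        [2,4] NP\(N\NP)   <
          [2,3] "in" : N
          [3,4] "under" : (NP\(N\NP))\N
      [4,5] "river" : PP\NP
    [5,6] "ate" : (S\NP)\PP
  [6,7] "near" : S\(S\NP)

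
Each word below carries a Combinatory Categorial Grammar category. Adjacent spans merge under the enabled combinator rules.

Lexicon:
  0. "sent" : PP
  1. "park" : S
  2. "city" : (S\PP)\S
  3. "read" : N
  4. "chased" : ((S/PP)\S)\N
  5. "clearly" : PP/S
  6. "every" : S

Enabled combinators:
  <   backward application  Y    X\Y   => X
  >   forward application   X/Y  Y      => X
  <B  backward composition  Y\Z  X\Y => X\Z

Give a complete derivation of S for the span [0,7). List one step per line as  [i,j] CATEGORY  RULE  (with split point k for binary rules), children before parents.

[0,1] PP  lex  "sent"
[1,2] S  lex  "park"
[2,3] (S\PP)\S  lex  "city"
[1,3] S\PP  <  k=2
[0,3] S  <  k=1
[3,4] N  lex  "read"
[4,5] ((S/PP)\S)\N  lex  "chased"
[3,5] (S/PP)\S  <  k=4
[0,5] S/PP  <  k=3
[5,6] PP/S  lex  "clearly"
[6,7] S  lex  "every"
[5,7] PP  >  k=6
[0,7] S  >  k=5

[0,7] S   >
  [0,5] S/PP   <
    [0,3] S   <
      [0,1] "sent" : PP
      [1,3] S\PP   <
        [1,2] "park" : S
        [2,3] "city" : (S\PP)\S
    [3,5] (S/PP)\S   <
      [3,4] "read" : N
      [4,5] "chased" : ((S/PP)\S)\N
  [5,7] PP   >
    [5,6] "clearly" : PP/S
    [6,7] "every" : S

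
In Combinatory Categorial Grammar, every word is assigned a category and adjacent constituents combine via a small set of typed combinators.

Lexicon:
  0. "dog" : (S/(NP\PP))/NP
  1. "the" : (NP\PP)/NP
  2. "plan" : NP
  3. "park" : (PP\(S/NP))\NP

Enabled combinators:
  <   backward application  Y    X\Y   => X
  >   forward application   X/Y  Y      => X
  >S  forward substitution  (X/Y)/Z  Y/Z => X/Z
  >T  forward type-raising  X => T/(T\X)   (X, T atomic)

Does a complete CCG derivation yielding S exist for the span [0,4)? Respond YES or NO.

(S/(NP\PP))/NP (NP\PP)/NP NP (PP\(S/NP))\NP
CKY chart[0,4] = {N/(N\PP), NP/(NP\PP), PP, PP/(PP\PP), S/(S\PP)}; S ∉ chart

NO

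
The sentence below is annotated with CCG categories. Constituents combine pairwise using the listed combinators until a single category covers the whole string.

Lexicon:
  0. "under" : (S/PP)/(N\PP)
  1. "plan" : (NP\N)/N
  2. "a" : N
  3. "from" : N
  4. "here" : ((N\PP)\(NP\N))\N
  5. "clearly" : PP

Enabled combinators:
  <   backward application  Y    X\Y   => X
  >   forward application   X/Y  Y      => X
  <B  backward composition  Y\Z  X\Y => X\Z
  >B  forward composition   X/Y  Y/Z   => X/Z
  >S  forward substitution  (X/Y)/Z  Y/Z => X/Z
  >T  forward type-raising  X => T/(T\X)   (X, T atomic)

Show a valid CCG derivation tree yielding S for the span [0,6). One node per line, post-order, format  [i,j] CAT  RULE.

[0,6] S   >
  [0,5] S/PP   >
    [0,1] "under" : (S/PP)/(N\PP)
    [1,5] N\PP   <
      [1,3] NP\N   >
        [1,2] "plan" : (NP\N)/N
        [2,3] "a" : N
      [3,5] (N\PP)\(NP\N)   <
        [3,4] "from" : N
        [4,5] "here" : ((N\PP)\(NP\N))\N
  [5,6] "clearly" : PP

[0,1] (S/PP)/(N\PP)  lex  "under"
[1,2] (NP\N)/N  lex  "plan"
[2,3] N  lex  "a"
[1,3] NP\N  >  k=2
[3,4] N  lex  "from"
[4,5] ((N\PP)\(NP\N))\N  lex  "here"
[3,5] (N\PP)\(NP\N)  <  k=4
[1,5] N\PP  <  k=3
[0,5] S/PP  >  k=1
[5,6] PP  lex  "clearly"
[0,6] S  >  k=5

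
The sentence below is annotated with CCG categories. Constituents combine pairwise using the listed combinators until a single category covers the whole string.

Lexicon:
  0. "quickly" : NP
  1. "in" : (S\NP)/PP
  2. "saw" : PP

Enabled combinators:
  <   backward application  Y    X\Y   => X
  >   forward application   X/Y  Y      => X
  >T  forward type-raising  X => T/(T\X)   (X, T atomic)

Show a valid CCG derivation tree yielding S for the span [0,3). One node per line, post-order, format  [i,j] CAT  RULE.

[0,3] S   <
  [0,1] "quickly" : NP
  [1,3] S\NP   >
    [1,2] "in" : (S\NP)/PP
    [2,3] "saw" : PP

[0,1] NP  lex  "quickly"
[1,2] (S\NP)/PP  lex  "in"
[2,3] PP  lex  "saw"
[1,3] S\NP  >  k=2
[0,3] S  <  k=1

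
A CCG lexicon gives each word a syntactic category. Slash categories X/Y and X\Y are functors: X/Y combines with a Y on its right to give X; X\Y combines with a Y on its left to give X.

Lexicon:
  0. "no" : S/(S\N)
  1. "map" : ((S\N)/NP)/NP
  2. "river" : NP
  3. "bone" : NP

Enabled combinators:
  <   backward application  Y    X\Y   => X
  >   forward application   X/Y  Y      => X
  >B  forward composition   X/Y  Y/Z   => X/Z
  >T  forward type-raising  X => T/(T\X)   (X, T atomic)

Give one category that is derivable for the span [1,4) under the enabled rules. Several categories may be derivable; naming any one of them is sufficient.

S\N

[0,4] S   >
  [0,1] "no" : S/(S\N)
  [1,4] S\N   >
    [1,3] (S\N)/NP   >
      [1,2] "map" : ((S\N)/NP)/NP
      [2,3] "river" : NP
    [3,4] "bone" : NP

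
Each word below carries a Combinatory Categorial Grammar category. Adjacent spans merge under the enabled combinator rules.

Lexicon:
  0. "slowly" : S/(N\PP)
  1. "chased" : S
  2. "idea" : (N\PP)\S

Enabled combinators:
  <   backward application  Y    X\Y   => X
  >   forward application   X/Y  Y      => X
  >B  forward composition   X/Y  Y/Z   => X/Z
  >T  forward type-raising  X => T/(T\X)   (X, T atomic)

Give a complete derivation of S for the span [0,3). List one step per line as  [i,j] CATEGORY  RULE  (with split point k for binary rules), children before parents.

[0,3] S   >
  [0,1] "slowly" : S/(N\PP)
  [1,3] N\PP   <
    [1,2] "chased" : S
    [2,3] "idea" : (N\PP)\S

[0,1] S/(N\PP)  lex  "slowly"
[1,2] S  lex  "chased"
[2,3] (N\PP)\S  lex  "idea"
[1,3] N\PP  <  k=2
[0,3] S  >  k=1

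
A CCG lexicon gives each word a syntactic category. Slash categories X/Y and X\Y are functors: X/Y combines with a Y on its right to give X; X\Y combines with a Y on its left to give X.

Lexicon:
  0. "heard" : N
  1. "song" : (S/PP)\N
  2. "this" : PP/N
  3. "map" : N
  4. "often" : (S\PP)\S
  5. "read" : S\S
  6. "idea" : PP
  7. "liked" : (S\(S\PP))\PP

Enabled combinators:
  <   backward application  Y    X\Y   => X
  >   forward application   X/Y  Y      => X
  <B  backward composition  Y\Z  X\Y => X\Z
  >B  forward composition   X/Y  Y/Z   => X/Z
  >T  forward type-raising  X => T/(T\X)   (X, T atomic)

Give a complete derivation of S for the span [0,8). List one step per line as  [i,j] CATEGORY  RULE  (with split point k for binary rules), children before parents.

[0,1] N  lex  "heard"
[1,2] (S/PP)\N  lex  "song"
[0,2] S/PP  <  k=1
[2,3] PP/N  lex  "this"
[0,3] S/N  >B  k=2
[3,4] N  lex  "map"
[0,4] S  >  k=3
[4,5] (S\PP)\S  lex  "often"
[0,5] S\PP  <  k=4
[5,6] S\S  lex  "read"
[0,6] S\PP  <B  k=5
[6,7] PP  lex  "idea"
[7,8] (S\(S\PP))\PP  lex  "liked"
[6,8] S\(S\PP)  <  k=7
[0,8] S  <  k=6

[0,8] S   <
  [0,6] S\PP   <B
    [0,5] S\PP   <
      [0,4] S   >
        [0,3] S/N   >B
          [0,2] S/PP   <
            [0,1] "heard" : N
            [1,2] "song" : (S/PP)\N
          [2,3] "this" : PP/N
        [3,4] "map" : N
      [4,5] "often" : (S\PP)\S
    [5,6] "read" : S\S
  [6,8] S\(S\PP)   <
    [6,7] "idea" : PP
    [7,8] "liked" : (S\(S\PP))\PP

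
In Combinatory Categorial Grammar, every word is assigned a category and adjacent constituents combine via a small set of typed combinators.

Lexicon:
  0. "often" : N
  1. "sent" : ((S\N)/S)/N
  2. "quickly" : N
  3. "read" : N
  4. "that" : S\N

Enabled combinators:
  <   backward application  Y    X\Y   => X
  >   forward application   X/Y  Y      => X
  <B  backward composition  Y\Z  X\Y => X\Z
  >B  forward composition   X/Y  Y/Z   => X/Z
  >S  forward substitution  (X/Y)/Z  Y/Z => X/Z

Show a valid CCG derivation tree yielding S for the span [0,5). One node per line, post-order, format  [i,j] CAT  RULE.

[0,1] N  lex  "often"
[1,2] ((S\N)/S)/N  lex  "sent"
[2,3] N  lex  "quickly"
[1,3] (S\N)/S  >  k=2
[3,4] N  lex  "read"
[4,5] S\N  lex  "that"
[3,5] S  <  k=4
[1,5] S\N  >  k=3
[0,5] S  <  k=1

[0,5] S   <
  [0,1] "often" : N
  [1,5] S\N   >
    [1,3] (S\N)/S   >
      [1,2] "sent" : ((S\N)/S)/N
      [2,3] "quickly" : N
    [3,5] S   <
      [3,4] "read" : N
      [4,5] "that" : S\N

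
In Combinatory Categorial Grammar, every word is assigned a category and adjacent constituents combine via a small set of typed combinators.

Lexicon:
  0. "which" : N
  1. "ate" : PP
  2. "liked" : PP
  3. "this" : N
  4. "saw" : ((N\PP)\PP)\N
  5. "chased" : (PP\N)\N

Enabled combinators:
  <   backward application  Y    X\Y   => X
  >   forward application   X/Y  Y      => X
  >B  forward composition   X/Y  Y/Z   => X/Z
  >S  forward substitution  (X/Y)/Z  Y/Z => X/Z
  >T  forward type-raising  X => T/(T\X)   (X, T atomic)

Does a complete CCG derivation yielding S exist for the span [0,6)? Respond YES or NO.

NO

N PP PP N ((N\PP)\PP)\N (PP\N)\N
CKY chart[0,6] = {N/(N\PP), NP/(NP\PP), PP, PP/(PP\PP), S/(S\PP)}; S ∉ chart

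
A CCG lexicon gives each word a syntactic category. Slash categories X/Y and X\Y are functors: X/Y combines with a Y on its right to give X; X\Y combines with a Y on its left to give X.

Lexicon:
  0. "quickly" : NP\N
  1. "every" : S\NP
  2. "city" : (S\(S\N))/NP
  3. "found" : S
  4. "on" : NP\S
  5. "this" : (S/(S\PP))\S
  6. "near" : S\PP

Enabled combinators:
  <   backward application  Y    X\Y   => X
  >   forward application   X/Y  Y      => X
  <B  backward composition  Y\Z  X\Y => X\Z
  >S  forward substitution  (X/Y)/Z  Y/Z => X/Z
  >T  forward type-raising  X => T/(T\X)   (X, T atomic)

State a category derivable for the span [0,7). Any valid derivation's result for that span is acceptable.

[0,7] S   >
  [0,6] S/(S\PP)   <
    [0,5] S   <
      [0,2] S\N   <B
        [0,1] "quickly" : NP\N
        [1,2] "every" : S\NP
      [2,5] S\(S\N)   >
        [2,3] "city" : (S\(S\N))/NP
        [3,5] NP   <
          [3,4] "found" : S
          [4,5] "on" : NP\S
    [5,6] "this" : (S/(S\PP))\S
  [6,7] "near" : S\PP

S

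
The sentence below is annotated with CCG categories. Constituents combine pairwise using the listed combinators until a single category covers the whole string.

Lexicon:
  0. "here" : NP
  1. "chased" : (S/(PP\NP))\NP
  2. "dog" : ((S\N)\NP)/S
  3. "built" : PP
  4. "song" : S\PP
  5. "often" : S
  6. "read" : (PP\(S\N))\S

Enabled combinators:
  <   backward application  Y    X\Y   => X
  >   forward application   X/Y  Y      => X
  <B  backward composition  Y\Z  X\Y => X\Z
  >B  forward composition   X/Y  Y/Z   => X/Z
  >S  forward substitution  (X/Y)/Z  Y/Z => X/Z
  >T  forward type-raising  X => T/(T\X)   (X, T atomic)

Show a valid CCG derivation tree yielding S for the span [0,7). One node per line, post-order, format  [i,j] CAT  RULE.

[0,7] S   >
  [0,2] S/(PP\NP)   <
    [0,1] "here" : NP
    [1,2] "chased" : (S/(PP\NP))\NP
  [2,7] PP\NP   <B
    [2,5] (S\N)\NP   >
      [2,3] "dog" : ((S\N)\NP)/S
      [3,5] S   >
        [3,4] S/(S\PP)   >T
          [3,4] "built" : PP
        [4,5] "song" : S\PP
    [5,7] PP\(S\N)   <
      [5,6] "often" : S
      [6,7] "read" : (PP\(S\N))\S

[0,1] NP  lex  "here"
[1,2] (S/(PP\NP))\NP  lex  "chased"
[0,2] S/(PP\NP)  <  k=1
[2,3] ((S\N)\NP)/S  lex  "dog"
[3,4] PP  lex  "built"
[3,4] S/(S\PP)  >T
[4,5] S\PP  lex  "song"
[3,5] S  >  k=4
[2,5] (S\N)\NP  >  k=3
[5,6] S  lex  "often"
[6,7] (PP\(S\N))\S  lex  "read"
[5,7] PP\(S\N)  <  k=6
[2,7] PP\NP  <B  k=5
[0,7] S  >  k=2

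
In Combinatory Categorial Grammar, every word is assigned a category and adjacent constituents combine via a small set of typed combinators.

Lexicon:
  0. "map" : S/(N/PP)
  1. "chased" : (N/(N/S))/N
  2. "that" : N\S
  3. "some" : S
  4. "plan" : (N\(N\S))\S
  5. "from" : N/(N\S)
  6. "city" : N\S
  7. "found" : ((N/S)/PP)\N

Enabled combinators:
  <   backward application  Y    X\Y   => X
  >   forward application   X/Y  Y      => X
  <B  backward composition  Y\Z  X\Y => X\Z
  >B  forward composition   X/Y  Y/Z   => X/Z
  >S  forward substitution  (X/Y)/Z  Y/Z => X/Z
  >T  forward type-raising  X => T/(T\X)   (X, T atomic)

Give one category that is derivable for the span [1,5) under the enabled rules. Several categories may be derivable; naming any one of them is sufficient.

[0,8] S   >
  [0,1] "map" : S/(N/PP)
  [1,8] N/PP   >B
    [1,5] N/(N/S)   >
      [1,2] "chased" : (N/(N/S))/N
      [2,5] N   <
        [2,3] "that" : N\S
        [3,5] N\(N\S)   <
          [3,4] "some" : S
          [4,5] "plan" : (N\(N\S))\S
    [5,8] (N/S)/PP   <
      [5,7] N   >
        [5,6] "from" : N/(N\S)
        [6,7] "city" : N\S
      [7,8] "found" : ((N/S)/PP)\N

N/(N/S)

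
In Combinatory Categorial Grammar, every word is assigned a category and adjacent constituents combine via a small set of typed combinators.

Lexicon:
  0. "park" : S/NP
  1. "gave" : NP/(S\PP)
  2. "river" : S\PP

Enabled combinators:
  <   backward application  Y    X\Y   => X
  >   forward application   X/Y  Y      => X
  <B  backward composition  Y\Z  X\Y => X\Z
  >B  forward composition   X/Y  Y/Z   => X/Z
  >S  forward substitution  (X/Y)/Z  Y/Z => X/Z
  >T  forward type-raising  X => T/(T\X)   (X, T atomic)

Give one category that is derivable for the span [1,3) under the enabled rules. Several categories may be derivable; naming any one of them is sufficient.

NP

[0,3] S   >
  [0,1] "park" : S/NP
  [1,3] NP   >
    [1,2] "gave" : NP/(S\PP)
    [2,3] "river" : S\PP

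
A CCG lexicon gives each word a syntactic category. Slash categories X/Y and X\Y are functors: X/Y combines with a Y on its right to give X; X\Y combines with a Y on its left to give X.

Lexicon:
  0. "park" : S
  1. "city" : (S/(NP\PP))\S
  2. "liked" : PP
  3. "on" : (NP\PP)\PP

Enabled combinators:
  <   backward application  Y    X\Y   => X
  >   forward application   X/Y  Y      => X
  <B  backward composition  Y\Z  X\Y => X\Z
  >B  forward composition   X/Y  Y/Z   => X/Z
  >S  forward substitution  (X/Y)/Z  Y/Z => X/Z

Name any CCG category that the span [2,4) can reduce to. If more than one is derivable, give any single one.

[0,4] S   >
  [0,2] S/(NP\PP)   <
    [0,1] "park" : S
    [1,2] "city" : (S/(NP\PP))\S
  [2,4] NP\PP   <
    [2,3] "liked" : PP
    [3,4] "on" : (NP\PP)\PP

NP\PP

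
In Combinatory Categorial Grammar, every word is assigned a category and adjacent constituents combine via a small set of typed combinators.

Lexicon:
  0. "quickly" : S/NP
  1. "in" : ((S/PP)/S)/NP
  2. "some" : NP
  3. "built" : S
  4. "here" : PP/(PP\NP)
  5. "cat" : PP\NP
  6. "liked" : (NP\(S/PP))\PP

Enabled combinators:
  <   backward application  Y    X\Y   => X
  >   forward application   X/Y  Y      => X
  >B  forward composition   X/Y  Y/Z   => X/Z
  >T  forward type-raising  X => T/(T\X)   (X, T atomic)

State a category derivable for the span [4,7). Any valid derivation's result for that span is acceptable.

NP\(S/PP)

[0,7] S   >
  [0,1] "quickly" : S/NP
  [1,7] NP   <
    [1,4] S/PP   >
      [1,3] (S/PP)/S   >
        [1,2] "in" : ((S/PP)/S)/NP
        [2,3] "some" : NP
      [3,4] "built" : S
    [4,7] NP\(S/PP)   <
      [4,6] PP   >
        [4,5] "here" : PP/(PP\NP)
        [5,6] "cat" : PP\NP
      [6,7] "liked" : (NP\(S/PP))\PP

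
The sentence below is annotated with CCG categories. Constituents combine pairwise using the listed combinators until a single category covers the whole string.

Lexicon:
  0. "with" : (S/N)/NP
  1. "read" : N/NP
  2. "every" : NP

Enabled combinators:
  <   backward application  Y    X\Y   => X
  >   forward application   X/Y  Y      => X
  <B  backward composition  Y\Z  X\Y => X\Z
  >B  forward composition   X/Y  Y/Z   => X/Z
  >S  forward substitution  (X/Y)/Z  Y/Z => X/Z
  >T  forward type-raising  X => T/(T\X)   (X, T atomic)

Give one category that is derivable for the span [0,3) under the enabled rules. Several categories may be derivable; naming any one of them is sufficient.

S

[0,3] S   >
  [0,2] S/NP   >S
    [0,1] "with" : (S/N)/NP
    [1,2] "read" : N/NP
  [2,3] "every" : NP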